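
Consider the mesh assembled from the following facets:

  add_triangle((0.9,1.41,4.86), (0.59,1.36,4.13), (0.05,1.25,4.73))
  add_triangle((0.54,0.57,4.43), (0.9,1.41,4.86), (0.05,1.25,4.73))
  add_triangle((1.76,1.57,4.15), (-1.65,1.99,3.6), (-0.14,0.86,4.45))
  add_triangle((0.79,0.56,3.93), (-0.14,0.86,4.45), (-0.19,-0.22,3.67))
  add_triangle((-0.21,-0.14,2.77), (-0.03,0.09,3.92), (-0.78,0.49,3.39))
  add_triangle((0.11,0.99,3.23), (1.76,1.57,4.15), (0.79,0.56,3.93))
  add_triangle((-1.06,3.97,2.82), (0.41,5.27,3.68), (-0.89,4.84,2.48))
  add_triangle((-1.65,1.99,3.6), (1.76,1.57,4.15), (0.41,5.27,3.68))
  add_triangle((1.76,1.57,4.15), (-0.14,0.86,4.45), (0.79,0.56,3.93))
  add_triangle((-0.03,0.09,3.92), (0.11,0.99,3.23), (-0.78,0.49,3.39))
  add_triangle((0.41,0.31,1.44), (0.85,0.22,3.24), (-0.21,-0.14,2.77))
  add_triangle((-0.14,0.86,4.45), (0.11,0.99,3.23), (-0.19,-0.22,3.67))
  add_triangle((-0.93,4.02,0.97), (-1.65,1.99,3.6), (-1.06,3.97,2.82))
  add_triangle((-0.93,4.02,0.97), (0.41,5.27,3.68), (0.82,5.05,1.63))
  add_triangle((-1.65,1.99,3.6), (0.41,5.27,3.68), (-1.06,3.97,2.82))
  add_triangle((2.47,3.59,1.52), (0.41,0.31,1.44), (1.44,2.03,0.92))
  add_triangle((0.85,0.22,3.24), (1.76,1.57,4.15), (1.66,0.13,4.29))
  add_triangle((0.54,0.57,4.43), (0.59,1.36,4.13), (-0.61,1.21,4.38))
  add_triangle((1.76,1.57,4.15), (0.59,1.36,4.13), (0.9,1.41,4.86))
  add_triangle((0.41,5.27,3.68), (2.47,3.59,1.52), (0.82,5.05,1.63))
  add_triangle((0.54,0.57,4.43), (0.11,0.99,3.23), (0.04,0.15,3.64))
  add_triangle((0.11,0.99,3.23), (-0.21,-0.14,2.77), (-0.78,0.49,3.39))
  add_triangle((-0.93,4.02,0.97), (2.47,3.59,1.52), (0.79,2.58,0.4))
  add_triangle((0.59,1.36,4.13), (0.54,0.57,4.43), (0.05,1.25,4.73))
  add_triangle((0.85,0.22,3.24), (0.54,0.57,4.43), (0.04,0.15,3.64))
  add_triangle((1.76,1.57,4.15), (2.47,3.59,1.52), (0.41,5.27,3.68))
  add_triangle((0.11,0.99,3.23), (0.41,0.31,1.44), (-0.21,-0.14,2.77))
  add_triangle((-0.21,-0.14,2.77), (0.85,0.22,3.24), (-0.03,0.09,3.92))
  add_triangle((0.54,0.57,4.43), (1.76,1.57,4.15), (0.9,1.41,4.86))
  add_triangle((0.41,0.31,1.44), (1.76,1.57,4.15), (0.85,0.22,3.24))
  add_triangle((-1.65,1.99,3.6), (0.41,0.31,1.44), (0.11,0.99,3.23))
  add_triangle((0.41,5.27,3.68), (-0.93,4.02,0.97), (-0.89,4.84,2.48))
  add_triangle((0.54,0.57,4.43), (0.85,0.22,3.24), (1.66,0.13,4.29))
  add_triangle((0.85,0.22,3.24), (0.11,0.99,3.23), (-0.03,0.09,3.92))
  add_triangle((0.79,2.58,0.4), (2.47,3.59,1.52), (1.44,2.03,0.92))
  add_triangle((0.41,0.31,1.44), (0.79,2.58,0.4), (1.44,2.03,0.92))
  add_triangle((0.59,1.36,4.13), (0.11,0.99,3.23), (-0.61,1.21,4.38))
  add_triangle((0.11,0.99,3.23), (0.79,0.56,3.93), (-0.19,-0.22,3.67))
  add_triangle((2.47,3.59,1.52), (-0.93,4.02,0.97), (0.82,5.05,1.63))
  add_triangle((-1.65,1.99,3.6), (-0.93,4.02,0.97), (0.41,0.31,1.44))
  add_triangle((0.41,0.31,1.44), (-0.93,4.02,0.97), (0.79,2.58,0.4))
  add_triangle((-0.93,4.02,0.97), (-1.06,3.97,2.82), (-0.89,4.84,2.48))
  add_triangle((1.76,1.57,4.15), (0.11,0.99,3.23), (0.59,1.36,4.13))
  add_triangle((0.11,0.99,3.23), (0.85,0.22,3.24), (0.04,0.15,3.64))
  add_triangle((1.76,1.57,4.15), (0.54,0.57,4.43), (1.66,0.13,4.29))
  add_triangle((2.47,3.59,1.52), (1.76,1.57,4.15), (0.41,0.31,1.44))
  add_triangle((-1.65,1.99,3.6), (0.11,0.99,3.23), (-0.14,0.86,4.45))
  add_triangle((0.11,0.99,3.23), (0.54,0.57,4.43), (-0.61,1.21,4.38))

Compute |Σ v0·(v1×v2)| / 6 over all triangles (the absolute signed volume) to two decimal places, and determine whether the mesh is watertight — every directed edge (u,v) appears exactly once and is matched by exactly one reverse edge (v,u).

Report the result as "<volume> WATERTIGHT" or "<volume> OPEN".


29.59 WATERTIGHT

Per-triangle v0·(v1×v2)/6:
  t1: +0.1256
  t2: +0.4507
  t3: +2.6901
  t4: +0.6407
  t5: +0.1511
  t6: -0.6669
  t7: +1.1349
  t8: +8.0206
  t9: +0.8001
  t10: +0.4875
  t11: -0.1016
  t12: -0.1256
  t13: +1.1882
  t14: +2.7592
  t15: +2.5819
  t16: +0.0268
  t17: -0.4303
  t18: +0.7411
  t19: +0.1818
  t20: +3.2787
  t21: +0.2379
  t22: -0.3868
  t23: +1.0996
  t24: -0.3631
  t25: +0.1656
  t26: +7.2955
  t27: -0.2137
  t28: +0.0984
  t29: +0.4913
  t30: -0.0545
  t31: -0.0469
  t32: +1.0616
  t33: +0.0235
  t34: +0.5106
  t35: -0.0177
  t36: -0.4078
  t37: -0.0064
  t38: -0.5843
  t39: +0.0390
  t40: -2.0951
  t41: -1.3404
  t42: +0.4110
  t43: -0.0099
  t44: -0.4195
  t45: +1.2605
  t46: -0.1221
  t47: -0.6200
  t48: -0.3497
Σ = +29.5911 → |volume| = 29.59

Directed edges: 144 total, each appears once with its reverse present → watertight.


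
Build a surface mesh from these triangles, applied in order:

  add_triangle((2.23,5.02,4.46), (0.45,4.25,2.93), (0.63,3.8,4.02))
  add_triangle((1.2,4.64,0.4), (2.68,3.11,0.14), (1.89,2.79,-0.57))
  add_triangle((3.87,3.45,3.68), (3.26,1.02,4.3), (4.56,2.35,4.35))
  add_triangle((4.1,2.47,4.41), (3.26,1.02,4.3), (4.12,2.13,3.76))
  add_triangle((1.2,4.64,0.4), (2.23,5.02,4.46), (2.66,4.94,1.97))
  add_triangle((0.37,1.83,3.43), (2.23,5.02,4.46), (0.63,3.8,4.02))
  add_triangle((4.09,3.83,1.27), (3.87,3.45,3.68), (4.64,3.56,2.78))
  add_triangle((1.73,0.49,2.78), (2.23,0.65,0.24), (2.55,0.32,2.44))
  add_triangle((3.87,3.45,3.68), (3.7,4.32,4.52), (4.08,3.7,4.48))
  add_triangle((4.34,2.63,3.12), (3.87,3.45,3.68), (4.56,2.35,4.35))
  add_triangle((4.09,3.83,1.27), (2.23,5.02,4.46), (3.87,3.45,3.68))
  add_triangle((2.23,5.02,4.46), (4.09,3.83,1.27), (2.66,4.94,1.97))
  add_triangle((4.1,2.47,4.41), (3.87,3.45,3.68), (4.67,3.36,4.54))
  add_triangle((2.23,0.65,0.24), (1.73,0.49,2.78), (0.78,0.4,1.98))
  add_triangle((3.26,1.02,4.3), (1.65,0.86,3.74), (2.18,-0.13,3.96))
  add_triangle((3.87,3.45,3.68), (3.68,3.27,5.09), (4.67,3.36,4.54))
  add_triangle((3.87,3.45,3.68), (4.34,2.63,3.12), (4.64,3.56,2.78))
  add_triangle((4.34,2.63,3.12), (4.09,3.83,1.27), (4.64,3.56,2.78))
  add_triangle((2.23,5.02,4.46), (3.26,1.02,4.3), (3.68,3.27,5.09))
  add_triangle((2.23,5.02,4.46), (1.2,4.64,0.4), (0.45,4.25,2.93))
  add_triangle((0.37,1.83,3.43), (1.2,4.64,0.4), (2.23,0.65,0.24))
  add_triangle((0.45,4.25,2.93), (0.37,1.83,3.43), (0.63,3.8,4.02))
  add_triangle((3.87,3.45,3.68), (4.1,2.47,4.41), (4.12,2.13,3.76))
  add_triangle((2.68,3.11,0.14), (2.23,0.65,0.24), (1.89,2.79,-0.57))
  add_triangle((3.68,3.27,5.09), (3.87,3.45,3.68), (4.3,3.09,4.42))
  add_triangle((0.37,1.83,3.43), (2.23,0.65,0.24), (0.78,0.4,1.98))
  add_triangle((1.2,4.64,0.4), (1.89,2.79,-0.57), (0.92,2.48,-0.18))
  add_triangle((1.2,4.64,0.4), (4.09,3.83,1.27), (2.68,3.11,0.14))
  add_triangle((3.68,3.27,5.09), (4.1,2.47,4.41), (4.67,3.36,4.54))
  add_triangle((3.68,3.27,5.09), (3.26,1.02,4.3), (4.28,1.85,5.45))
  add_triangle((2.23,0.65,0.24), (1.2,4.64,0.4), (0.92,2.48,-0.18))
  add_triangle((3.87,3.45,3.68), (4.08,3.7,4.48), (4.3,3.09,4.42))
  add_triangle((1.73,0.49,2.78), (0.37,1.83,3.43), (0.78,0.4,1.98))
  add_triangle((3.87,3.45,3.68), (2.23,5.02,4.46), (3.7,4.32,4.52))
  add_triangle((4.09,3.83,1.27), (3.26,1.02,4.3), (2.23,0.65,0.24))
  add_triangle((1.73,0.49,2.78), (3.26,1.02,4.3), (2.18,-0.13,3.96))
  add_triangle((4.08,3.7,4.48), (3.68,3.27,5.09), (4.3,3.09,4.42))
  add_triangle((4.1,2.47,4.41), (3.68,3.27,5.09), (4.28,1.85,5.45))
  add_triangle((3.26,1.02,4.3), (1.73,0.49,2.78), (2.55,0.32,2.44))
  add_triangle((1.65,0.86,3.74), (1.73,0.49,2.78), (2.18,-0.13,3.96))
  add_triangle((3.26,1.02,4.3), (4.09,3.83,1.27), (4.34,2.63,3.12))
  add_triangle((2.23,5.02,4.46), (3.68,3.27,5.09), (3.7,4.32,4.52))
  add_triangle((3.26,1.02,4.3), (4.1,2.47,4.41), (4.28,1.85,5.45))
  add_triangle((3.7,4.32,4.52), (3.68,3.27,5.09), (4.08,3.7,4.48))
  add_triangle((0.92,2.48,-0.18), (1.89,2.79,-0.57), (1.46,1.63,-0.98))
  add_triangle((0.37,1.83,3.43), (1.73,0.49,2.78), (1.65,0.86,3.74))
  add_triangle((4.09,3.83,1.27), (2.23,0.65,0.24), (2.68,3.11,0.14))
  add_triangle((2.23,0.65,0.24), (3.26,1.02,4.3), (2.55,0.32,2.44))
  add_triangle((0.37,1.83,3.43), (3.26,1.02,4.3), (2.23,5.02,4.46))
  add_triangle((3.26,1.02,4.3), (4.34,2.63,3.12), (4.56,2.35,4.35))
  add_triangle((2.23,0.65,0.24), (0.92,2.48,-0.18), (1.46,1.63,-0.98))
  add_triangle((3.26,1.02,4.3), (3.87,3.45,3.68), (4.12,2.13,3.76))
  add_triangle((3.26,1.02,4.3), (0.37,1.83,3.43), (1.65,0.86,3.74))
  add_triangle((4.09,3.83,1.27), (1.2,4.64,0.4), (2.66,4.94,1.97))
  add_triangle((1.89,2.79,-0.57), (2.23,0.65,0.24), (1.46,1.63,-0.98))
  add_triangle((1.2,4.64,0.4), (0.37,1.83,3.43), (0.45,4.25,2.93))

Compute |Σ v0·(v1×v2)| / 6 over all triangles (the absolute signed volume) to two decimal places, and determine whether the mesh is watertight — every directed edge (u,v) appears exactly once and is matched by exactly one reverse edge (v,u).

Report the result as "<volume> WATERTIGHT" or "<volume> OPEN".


Per-triangle v0·(v1×v2)/6:
  t1: +1.5235
  t2: +1.0599
  t3: +1.3107
  t4: +0.6240
  t5: +3.1928
  t6: +1.3585
  t7: +1.1674
  t8: -0.3966
  t9: +0.3550
  t10: +1.1250
  t11: +5.3997
  t12: +4.0035
  t13: -0.1890
  t14: -0.1765
  t15: +0.8925
  t16: +0.8234
  t17: +0.9300
  t18: +0.3607
  t19: +1.1938
  t20: +3.8688
  t21: -5.2324
  t22: +0.1749
  t23: +0.6294
  t24: +0.5459
  t25: -0.7604
  t26: -0.9961
  t27: +0.1812
  t28: +1.6703
  t29: +0.7704
  t30: +0.2904
  t31: -0.6676
  t32: +0.3012
  t33: +0.2150
  t34: +0.4174
  t35: +3.8502
  t36: -0.1896
  t37: +0.5913
  t38: +1.1724
  t39: +0.1551
  t40: -0.2863
  t41: -0.7581
  t42: +1.9847
  t43: +0.1510
  t44: +0.7091
  t45: +0.1746
  t46: -0.2205
  t47: +0.8638
  t48: +0.6774
  t49: +5.4946
  t50: +0.1559
  t51: -0.8099
  t52: -1.3861
  t53: +0.9069
  t54: +2.6965
  t55: +0.6001
  t56: -1.4379
Σ = +41.0619 → |volume| = 41.06

Directed edges: 168 total, each appears once with its reverse present → watertight.

41.06 WATERTIGHT


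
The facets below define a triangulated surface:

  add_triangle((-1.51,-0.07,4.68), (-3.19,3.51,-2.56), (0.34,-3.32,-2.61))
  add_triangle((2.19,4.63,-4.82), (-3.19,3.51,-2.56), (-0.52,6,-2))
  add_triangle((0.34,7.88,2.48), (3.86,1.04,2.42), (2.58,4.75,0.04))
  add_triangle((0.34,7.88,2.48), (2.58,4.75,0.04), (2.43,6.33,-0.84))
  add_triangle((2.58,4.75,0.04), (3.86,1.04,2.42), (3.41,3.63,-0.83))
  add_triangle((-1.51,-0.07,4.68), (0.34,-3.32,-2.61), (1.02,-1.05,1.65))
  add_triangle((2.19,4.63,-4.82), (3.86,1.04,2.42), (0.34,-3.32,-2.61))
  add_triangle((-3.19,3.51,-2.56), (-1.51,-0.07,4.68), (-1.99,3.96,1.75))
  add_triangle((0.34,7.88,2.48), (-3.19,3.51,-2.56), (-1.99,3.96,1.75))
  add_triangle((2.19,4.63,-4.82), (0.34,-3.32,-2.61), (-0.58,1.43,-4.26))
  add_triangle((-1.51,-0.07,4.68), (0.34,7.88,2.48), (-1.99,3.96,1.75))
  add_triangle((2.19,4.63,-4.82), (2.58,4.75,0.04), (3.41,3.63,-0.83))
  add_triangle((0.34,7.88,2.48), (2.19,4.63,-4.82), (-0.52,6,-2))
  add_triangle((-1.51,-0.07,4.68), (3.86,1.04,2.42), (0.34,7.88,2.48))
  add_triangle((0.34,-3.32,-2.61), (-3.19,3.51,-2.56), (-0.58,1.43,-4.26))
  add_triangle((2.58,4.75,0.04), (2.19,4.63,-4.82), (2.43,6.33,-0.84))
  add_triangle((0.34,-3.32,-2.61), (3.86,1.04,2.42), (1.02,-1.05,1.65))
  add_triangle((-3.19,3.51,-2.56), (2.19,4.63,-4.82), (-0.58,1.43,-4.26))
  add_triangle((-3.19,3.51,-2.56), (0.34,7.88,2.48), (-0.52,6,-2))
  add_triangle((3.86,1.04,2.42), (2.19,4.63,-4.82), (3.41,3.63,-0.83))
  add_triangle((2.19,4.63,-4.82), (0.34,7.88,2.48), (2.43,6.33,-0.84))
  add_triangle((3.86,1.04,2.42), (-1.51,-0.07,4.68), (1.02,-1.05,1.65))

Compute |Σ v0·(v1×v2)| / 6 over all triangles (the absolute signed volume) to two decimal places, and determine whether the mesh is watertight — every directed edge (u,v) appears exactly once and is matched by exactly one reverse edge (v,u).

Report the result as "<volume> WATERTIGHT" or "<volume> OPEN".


226.11 WATERTIGHT

Per-triangle v0·(v1×v2)/6:
  t1: +11.8818
  t2: +13.0577
  t3: +13.8175
  t4: +4.7129
  t5: +4.9905
  t6: +4.4689
  t7: +20.9299
  t8: +8.6268
  t9: +12.6106
  t10: +9.9667
  t11: +12.3471
  t12: +5.7541
  t13: +16.5845
  t14: +27.7015
  t15: +7.1568
  t16: +3.6485
  t17: +4.6241
  t18: +11.4331
  t19: +13.3149
  t20: +3.0884
  t21: +10.3785
  t22: +5.0146
Σ = +226.1093 → |volume| = 226.11

Directed edges: 66 total, each appears once with its reverse present → watertight.


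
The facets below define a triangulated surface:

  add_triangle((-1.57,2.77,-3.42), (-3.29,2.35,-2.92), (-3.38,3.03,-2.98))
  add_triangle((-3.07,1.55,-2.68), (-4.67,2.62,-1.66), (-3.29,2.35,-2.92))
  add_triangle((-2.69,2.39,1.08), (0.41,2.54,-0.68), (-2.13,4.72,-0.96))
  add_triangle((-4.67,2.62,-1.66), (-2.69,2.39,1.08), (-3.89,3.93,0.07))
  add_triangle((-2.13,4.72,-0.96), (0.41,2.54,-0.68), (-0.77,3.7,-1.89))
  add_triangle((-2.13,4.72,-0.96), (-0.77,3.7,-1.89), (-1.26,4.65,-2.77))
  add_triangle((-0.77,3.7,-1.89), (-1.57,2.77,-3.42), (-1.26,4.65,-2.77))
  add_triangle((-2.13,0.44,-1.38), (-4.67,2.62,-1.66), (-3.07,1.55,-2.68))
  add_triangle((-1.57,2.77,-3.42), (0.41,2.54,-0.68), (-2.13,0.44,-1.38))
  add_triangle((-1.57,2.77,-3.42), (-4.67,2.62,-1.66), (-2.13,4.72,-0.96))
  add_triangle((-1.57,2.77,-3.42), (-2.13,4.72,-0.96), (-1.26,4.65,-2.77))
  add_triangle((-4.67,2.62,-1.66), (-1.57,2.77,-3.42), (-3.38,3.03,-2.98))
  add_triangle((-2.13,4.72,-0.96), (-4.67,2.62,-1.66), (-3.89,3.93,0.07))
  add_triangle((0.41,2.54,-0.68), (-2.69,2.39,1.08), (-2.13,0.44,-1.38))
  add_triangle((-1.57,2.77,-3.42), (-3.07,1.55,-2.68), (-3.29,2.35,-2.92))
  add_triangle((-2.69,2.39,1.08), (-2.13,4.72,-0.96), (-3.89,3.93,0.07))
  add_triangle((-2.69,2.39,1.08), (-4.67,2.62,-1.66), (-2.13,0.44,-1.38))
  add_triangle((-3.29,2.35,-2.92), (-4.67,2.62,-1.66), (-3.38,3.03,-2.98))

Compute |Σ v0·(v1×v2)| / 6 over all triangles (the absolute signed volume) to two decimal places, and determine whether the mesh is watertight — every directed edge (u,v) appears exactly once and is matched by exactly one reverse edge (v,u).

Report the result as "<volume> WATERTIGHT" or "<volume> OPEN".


21.21 OPEN

Per-triangle v0·(v1×v2)/6:
  t1: +0.7022
  t2: +0.8583
  t3: +1.7101
  t4: +1.7737
  t5: +1.2769
  t6: +0.5409
  t7: +0.1196
  t8: +0.8500
  t9: -1.4178
  t10: +7.5538
  t11: +2.3433
  t12: +0.0898
  t13: +4.2617
  t14: -3.2460
  t15: +0.6739
  t16: +1.5055
  t17: +0.7695
  t18: +0.8467
Σ = +21.2121 → |volume| = 21.21

Directed edges: 54 total; 6 unmatched, e.g. (0.41,2.54,-0.68)→(-0.77,3.7,-1.89) → open.


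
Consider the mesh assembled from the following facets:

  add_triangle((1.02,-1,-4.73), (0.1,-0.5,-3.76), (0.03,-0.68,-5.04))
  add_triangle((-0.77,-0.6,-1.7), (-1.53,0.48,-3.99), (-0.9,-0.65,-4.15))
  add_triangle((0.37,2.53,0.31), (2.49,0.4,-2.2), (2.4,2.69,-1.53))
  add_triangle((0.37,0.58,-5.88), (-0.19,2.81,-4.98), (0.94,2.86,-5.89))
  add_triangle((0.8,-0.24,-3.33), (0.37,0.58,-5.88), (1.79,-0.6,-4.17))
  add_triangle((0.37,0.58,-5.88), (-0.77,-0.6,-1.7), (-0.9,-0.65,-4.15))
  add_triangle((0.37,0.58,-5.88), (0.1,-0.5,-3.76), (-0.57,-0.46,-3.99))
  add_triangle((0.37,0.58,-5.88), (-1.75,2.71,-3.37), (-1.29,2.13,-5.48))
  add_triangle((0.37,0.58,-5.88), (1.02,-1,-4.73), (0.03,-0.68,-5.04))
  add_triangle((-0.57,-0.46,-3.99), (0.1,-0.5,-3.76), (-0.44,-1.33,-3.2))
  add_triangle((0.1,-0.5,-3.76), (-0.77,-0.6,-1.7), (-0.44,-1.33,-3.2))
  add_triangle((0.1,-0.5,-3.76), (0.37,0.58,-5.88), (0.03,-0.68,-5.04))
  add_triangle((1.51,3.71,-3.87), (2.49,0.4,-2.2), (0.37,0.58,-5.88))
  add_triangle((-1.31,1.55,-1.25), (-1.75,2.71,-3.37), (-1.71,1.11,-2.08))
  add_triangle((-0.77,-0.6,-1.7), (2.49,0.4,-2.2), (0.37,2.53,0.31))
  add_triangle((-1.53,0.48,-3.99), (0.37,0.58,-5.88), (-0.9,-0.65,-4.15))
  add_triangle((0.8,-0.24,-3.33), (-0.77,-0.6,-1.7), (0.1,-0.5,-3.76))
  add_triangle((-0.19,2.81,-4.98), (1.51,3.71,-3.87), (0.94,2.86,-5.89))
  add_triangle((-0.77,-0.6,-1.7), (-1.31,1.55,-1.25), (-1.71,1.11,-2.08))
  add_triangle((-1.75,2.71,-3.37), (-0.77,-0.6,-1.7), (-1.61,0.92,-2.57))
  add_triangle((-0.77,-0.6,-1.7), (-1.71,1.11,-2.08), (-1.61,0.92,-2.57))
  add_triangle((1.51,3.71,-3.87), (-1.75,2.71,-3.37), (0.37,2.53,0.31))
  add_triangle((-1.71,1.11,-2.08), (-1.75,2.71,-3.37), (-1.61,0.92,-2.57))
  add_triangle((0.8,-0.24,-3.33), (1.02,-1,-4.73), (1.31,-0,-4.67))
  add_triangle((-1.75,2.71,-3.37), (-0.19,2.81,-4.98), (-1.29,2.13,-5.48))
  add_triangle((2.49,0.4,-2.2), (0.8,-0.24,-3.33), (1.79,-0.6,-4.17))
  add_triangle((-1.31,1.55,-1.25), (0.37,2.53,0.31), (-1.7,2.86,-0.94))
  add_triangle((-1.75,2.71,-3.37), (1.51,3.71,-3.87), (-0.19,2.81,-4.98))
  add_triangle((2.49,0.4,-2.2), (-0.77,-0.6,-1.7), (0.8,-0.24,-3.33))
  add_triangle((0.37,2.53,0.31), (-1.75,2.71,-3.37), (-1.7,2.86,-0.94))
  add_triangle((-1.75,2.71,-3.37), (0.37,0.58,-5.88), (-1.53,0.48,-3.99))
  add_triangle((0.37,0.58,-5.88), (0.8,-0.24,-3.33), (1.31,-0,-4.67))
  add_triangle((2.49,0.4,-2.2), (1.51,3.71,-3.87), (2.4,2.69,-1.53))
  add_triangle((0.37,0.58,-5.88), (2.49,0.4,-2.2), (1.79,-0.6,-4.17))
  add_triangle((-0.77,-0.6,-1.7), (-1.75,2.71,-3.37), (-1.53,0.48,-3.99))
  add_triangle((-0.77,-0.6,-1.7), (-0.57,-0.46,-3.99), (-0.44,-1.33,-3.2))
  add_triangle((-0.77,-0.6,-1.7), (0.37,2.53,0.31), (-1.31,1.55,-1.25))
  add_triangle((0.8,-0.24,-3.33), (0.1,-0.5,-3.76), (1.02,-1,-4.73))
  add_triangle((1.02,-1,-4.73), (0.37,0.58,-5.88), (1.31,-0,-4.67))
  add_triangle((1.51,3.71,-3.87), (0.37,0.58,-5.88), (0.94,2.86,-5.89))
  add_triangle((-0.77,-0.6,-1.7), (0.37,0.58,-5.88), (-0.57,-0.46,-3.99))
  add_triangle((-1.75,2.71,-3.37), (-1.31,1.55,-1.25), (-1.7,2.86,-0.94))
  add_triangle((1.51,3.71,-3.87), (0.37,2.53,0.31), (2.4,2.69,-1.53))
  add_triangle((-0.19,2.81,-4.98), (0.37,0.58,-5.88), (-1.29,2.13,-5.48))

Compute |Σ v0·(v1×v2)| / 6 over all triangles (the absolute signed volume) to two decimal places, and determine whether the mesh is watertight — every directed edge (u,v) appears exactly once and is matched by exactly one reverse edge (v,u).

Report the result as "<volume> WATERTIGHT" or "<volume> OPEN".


Per-triangle v0·(v1×v2)/6:
  t1: -0.0297
  t2: +0.4601
  t3: +0.0037
  t4: +2.4181
  t5: +0.2658
  t6: -0.0369
  t7: +0.5865
  t8: -0.7530
  t9: +1.2460
  t10: +0.4065
  t11: -0.3390
  t12: -0.0875
  t13: +7.4430
  t14: +0.4016
  t15: -2.3146
  t16: +1.9474
  t17: +0.0631
  t18: +2.1132
  t19: -0.0446
  t20: +0.3769
  t21: +0.1645
  t22: +5.4241
  t23: +0.3186
  t24: -0.0471
  t25: +2.0201
  t26: -0.5703
  t27: -0.4500
  t28: +3.1664
  t29: +0.1545
  t30: +2.1388
  t31: +3.9838
  t32: -0.2995
  t33: +3.2749
  t34: +2.6046
  t35: +0.4259
  t36: +0.3415
  t37: -0.6397
  t38: -0.2791
  t39: +1.1343
  t40: +0.9715
  t41: +0.1159
  t42: +0.4102
  t43: +2.9005
  t44: +2.9309
Σ = +44.3221 → |volume| = 44.32

Directed edges: 132 total, each appears once with its reverse present → watertight.

44.32 WATERTIGHT


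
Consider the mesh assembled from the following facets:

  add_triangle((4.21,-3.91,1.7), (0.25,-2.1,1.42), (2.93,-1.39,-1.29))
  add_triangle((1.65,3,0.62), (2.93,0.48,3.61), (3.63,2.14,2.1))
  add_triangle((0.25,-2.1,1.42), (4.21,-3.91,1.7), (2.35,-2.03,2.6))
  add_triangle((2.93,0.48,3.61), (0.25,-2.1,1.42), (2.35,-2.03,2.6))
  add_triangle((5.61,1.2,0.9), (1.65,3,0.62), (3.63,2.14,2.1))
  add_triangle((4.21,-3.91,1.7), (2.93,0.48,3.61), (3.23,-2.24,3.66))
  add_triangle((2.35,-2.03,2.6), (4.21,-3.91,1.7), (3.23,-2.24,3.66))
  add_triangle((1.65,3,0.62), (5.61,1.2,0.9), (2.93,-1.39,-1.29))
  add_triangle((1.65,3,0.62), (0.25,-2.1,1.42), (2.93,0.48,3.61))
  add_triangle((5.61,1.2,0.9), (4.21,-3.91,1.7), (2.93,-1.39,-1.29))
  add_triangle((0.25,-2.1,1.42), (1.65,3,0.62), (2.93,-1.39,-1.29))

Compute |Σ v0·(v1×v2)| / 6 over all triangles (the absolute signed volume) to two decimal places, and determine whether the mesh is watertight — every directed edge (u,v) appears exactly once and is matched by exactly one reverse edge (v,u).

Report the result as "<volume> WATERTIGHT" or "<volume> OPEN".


25.37 OPEN

Per-triangle v0·(v1×v2)/6:
  t1: +2.0092
  t2: +2.0962
  t3: +2.3050
  t4: +1.6202
  t5: +3.3032
  t6: +3.9975
  t7: +0.6281
  t8: +3.6862
  t9: +0.0050
  t10: +9.8485
  t11: -4.1292
Σ = +25.3700 → |volume| = 25.37

Directed edges: 33 total; 7 unmatched, e.g. (2.93,0.48,3.61)→(3.63,2.14,2.1) → open.


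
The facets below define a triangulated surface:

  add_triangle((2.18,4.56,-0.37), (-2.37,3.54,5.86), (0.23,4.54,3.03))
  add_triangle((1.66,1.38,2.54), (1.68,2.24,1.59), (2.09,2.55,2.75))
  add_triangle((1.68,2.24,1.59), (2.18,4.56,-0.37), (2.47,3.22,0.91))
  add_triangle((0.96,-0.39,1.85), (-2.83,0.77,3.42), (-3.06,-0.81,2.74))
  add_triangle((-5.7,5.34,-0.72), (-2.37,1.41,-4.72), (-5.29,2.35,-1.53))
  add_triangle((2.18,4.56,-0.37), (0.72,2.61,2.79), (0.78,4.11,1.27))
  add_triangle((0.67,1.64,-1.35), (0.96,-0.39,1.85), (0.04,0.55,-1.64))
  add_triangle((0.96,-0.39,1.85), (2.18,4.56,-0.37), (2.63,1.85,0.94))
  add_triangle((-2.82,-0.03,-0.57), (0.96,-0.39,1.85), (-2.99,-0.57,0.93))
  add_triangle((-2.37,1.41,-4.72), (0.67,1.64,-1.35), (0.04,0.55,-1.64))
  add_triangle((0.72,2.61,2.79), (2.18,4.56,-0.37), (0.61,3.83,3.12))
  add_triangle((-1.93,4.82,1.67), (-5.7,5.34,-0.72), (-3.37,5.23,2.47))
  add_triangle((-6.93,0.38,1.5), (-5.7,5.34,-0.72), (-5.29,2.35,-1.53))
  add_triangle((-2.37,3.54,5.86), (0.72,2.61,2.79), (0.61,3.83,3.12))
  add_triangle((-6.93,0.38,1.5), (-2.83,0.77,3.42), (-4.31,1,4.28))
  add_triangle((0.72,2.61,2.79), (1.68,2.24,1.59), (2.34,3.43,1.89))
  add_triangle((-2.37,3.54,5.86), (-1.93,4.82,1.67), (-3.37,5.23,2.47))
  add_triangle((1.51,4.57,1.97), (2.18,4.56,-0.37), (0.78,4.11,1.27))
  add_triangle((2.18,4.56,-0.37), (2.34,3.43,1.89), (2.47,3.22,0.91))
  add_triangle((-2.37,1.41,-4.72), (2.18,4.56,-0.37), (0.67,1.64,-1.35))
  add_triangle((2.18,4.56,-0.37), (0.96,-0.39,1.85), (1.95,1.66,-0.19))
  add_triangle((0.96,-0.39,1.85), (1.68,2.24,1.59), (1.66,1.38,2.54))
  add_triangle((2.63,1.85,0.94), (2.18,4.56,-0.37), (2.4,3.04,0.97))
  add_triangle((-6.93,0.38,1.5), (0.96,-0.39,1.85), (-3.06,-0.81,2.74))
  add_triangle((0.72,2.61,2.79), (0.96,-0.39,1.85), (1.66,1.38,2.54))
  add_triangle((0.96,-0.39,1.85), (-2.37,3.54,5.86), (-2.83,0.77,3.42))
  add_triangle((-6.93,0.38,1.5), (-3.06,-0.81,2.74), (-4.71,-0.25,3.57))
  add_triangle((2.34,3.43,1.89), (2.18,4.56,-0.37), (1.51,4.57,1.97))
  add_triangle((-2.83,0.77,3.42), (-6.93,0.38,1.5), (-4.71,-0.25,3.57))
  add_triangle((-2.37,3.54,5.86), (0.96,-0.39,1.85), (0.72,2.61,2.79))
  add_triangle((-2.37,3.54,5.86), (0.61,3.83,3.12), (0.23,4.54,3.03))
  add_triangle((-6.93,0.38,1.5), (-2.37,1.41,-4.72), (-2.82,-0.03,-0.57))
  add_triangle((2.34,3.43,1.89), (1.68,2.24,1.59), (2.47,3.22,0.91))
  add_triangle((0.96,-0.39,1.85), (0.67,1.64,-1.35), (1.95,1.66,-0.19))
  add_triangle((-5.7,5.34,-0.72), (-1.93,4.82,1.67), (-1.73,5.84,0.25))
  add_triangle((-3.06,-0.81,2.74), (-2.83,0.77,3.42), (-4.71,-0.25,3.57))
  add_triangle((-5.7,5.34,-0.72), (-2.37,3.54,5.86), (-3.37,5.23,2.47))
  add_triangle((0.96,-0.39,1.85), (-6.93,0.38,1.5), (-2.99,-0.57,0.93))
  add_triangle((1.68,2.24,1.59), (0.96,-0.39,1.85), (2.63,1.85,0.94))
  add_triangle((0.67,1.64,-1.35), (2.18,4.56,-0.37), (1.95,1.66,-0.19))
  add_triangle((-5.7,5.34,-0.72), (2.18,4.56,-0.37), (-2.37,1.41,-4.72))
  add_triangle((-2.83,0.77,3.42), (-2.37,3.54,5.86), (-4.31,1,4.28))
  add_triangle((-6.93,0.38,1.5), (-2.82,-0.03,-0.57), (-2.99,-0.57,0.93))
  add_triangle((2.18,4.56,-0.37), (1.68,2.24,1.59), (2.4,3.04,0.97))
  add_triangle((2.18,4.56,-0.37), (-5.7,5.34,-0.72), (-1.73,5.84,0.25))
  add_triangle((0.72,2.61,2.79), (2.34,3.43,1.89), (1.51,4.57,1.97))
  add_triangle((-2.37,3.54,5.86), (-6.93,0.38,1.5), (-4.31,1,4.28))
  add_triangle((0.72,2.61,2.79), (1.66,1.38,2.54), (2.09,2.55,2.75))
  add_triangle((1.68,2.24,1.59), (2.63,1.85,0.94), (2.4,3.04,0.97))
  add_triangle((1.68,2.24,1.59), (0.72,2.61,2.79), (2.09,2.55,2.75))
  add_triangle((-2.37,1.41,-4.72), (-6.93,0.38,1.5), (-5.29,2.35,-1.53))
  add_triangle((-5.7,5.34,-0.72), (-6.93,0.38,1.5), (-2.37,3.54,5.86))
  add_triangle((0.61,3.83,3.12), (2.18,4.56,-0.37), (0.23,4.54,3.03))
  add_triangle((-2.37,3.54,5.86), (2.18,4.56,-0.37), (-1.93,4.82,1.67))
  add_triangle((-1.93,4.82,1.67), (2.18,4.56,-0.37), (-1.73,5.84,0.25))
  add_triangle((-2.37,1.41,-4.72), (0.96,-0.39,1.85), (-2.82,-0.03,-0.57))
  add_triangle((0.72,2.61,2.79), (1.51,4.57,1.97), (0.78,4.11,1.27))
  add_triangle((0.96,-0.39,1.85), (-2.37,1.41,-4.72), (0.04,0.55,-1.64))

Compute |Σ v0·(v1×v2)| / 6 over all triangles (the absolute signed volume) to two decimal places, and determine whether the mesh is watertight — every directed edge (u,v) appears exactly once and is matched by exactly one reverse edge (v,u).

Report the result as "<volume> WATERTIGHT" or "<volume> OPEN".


197.41 WATERTIGHT

Per-triangle v0·(v1×v2)/6:
  t1: +1.4266
  t2: +0.1159
  t3: -0.7109
  t4: +2.3903
  t5: +10.2803
  t6: -2.0599
  t7: +0.2861
  t8: -1.4625
  t9: -0.1303
  t10: +0.7764
  t11: +1.4095
  t12: +4.5168
  t13: +10.8846
  t14: +1.8213
  t15: +0.0994
  t16: +0.3330
  t17: +4.2455
  t18: +1.2856
  t19: +0.9103
  t20: +2.4162
  t21: +1.6463
  t22: +0.2334
  t23: +0.8298
  t24: -1.5144
  t25: +0.7670
  t26: +4.2925
  t27: +1.6607
  t28: +2.3577
  t29: +3.4593
  t30: +4.2641
  t31: +2.1885
  t32: +2.8611
  t33: +0.1306
  t34: -0.1716
  t35: +6.3304
  t36: +0.9520
  t37: +8.4987
  t38: +1.6342
  t39: +1.1611
  t40: +1.0743
  t41: +28.2239
  t42: +1.0240
  t43: +1.0609
  t44: +0.7115
  t45: +5.5255
  t46: +1.5748
  t47: +8.4666
  t48: +0.6288
  t49: +0.5343
  t50: +0.4964
  t51: +8.4955
  t52: +38.7436
  t53: +1.9059
  t54: +13.4188
  t55: +4.7539
  t56: -0.3193
  t57: +0.7874
  t58: -0.1090
Σ = +197.4133 → |volume| = 197.41

Directed edges: 174 total, each appears once with its reverse present → watertight.


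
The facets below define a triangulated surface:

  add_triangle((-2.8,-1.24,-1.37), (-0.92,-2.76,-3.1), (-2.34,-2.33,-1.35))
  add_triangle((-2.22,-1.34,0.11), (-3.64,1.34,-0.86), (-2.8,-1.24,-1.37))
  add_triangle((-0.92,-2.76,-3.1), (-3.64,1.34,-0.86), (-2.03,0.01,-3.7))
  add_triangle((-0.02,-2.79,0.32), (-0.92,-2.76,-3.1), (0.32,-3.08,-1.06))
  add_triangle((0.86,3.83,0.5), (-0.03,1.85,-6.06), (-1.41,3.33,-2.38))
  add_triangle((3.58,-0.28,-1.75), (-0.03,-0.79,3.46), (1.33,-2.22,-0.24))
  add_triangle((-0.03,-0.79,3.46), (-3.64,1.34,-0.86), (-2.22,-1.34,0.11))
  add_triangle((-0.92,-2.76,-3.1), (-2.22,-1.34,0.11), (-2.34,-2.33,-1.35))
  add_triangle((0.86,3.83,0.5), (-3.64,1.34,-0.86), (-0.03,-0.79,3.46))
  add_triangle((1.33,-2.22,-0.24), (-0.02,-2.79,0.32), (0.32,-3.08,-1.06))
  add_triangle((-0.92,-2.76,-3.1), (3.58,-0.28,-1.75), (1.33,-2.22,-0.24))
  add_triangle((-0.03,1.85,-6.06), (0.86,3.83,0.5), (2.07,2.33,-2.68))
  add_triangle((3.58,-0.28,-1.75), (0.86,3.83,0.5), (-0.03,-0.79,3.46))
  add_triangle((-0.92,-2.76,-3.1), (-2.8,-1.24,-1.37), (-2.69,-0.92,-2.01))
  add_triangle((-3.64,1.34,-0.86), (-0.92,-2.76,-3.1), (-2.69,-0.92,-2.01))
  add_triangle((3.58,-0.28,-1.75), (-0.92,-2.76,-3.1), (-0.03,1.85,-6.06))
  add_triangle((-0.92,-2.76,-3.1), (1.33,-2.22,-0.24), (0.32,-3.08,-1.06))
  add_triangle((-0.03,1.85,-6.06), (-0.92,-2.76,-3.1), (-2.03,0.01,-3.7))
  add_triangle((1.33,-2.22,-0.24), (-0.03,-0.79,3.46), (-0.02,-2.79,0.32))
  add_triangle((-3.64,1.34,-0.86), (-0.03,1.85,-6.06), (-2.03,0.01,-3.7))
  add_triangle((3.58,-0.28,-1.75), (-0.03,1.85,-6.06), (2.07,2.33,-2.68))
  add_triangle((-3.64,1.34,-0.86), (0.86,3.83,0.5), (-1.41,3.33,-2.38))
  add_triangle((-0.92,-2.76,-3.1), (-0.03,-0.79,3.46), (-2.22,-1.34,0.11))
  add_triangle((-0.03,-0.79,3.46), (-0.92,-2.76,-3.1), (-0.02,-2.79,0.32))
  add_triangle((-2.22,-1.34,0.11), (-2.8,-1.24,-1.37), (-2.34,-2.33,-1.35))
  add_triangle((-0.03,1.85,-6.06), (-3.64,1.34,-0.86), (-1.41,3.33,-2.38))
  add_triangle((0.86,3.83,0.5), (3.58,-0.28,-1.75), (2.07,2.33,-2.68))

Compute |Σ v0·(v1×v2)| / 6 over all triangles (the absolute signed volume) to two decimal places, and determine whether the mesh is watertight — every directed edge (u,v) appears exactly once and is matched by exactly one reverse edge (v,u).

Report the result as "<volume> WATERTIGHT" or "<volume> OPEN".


119.72 OPEN

Per-triangle v0·(v1×v2)/6:
  t1: +1.3747
  t2: +1.8013
  t3: +4.7645
  t4: +1.1351
  t5: +7.8791
  t6: +4.1560
  t7: +4.2291
  t8: +0.1279
  t9: +8.8660
  t10: +0.8058
  t11: +5.1747
  t12: +7.0705
  t13: +8.4468
  t14: +1.0972
  t15: +0.7569
  t16: +14.1779
  t17: +0.8888
  t18: +6.5077
  t19: +2.1031
  t20: +6.3002
  t21: +7.1930
  t22: +5.6553
  t23: +3.7196
  t24: +1.4491
  t25: +0.7563
  t26: +8.0385
  t27: +5.2475
Σ = +119.7225 → |volume| = 119.72

Directed edges: 81 total; 3 unmatched, e.g. (-3.64,1.34,-0.86)→(-2.8,-1.24,-1.37) → open.


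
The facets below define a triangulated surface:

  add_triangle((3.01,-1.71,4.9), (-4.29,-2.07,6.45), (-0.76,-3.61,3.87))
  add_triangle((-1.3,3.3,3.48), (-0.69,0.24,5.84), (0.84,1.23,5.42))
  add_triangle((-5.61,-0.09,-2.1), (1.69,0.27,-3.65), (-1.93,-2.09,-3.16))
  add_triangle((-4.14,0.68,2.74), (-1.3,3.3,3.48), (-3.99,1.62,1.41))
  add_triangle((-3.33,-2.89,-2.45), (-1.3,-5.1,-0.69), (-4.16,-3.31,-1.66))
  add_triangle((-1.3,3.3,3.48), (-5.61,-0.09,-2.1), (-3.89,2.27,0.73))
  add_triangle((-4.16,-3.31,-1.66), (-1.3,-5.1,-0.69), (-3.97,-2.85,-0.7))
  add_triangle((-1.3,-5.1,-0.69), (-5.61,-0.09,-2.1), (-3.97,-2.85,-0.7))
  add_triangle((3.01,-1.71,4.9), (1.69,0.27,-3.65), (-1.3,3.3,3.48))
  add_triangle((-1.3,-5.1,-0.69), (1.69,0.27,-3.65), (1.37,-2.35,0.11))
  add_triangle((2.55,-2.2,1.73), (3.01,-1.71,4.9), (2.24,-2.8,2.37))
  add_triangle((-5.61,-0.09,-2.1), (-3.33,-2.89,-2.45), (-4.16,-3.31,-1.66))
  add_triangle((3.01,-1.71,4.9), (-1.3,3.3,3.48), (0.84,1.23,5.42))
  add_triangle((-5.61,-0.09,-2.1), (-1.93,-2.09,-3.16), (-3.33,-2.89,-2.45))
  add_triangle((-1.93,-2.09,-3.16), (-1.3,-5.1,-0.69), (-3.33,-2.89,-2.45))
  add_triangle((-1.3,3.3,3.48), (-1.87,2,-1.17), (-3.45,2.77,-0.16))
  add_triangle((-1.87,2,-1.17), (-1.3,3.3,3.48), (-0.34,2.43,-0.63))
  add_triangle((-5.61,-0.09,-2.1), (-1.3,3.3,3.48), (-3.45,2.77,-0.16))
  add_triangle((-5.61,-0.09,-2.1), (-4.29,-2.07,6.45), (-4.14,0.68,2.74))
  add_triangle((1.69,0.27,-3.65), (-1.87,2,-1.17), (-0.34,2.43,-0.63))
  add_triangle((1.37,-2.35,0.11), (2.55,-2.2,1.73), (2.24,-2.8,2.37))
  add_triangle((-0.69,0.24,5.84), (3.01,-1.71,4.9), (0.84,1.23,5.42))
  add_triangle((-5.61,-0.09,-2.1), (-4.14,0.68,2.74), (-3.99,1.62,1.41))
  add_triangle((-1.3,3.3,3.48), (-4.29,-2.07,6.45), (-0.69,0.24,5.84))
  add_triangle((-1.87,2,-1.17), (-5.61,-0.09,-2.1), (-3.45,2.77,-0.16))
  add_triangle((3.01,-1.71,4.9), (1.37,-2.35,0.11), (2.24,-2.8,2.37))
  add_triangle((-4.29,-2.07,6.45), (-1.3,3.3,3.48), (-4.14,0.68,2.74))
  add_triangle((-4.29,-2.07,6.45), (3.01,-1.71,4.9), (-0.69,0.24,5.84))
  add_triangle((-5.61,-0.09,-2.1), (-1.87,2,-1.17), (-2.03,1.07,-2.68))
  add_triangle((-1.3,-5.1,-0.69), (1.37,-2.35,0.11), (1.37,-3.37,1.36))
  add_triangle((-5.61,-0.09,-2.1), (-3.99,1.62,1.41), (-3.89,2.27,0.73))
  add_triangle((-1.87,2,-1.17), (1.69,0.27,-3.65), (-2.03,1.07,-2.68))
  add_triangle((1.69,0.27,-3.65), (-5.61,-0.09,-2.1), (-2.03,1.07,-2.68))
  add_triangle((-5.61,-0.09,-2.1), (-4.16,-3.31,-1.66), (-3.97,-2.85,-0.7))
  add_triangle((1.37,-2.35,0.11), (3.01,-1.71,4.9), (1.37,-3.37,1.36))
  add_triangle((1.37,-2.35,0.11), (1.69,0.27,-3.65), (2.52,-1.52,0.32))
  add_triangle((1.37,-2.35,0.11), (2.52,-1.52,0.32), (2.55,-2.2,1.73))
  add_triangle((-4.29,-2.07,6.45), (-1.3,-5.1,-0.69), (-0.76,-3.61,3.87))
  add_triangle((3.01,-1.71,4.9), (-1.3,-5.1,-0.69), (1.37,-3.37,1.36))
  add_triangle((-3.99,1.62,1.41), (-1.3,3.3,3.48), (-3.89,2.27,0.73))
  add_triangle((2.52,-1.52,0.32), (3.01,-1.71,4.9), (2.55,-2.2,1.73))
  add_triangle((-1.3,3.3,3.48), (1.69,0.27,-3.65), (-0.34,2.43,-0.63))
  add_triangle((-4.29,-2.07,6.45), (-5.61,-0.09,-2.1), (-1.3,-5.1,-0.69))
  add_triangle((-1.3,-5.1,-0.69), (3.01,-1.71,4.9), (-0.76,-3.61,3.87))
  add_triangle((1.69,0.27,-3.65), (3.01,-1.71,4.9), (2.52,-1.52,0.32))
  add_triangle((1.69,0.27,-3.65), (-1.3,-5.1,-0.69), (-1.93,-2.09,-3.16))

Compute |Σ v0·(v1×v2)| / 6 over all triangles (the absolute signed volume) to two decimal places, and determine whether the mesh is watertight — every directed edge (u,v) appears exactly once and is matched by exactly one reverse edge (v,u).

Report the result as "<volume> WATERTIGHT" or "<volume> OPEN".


Per-triangle v0·(v1×v2)/6:
  t1: +15.6905
  t2: +5.4203
  t3: +8.7985
  t4: +4.3646
  t5: +3.1319
  t6: -1.8624
  t7: +2.4557
  t8: -4.2630
  t9: +11.6790
  t10: +6.7597
  t11: +1.3741
  t12: +3.3769
  t13: +0.4146
  t14: +4.1479
  t15: +3.8970
  t16: +2.4203
  t17: +3.0133
  t18: +6.9655
  t19: +13.6487
  t20: +2.7615
  t21: +0.7242
  t22: +6.2727
  t23: +4.7280
  t24: +12.8608
  t25: +3.3891
  t26: -0.6182
  t27: +12.7049
  t28: +14.7203
  t29: +3.1599
  t30: +2.2285
  t31: +2.8899
  t32: +2.5284
  t33: +3.9789
  t34: +2.6516
  t35: +2.0705
  t36: +2.5077
  t37: +0.9177
  t38: +14.8546
  t39: +4.4033
  t40: +2.5756
  t41: +1.3183
  t42: +1.8184
  t43: +38.6379
  t44: +12.0671
  t45: +2.6179
  t46: +8.3432
Σ = +258.5458 → |volume| = 258.55

Directed edges: 138 total, each appears once with its reverse present → watertight.

258.55 WATERTIGHT


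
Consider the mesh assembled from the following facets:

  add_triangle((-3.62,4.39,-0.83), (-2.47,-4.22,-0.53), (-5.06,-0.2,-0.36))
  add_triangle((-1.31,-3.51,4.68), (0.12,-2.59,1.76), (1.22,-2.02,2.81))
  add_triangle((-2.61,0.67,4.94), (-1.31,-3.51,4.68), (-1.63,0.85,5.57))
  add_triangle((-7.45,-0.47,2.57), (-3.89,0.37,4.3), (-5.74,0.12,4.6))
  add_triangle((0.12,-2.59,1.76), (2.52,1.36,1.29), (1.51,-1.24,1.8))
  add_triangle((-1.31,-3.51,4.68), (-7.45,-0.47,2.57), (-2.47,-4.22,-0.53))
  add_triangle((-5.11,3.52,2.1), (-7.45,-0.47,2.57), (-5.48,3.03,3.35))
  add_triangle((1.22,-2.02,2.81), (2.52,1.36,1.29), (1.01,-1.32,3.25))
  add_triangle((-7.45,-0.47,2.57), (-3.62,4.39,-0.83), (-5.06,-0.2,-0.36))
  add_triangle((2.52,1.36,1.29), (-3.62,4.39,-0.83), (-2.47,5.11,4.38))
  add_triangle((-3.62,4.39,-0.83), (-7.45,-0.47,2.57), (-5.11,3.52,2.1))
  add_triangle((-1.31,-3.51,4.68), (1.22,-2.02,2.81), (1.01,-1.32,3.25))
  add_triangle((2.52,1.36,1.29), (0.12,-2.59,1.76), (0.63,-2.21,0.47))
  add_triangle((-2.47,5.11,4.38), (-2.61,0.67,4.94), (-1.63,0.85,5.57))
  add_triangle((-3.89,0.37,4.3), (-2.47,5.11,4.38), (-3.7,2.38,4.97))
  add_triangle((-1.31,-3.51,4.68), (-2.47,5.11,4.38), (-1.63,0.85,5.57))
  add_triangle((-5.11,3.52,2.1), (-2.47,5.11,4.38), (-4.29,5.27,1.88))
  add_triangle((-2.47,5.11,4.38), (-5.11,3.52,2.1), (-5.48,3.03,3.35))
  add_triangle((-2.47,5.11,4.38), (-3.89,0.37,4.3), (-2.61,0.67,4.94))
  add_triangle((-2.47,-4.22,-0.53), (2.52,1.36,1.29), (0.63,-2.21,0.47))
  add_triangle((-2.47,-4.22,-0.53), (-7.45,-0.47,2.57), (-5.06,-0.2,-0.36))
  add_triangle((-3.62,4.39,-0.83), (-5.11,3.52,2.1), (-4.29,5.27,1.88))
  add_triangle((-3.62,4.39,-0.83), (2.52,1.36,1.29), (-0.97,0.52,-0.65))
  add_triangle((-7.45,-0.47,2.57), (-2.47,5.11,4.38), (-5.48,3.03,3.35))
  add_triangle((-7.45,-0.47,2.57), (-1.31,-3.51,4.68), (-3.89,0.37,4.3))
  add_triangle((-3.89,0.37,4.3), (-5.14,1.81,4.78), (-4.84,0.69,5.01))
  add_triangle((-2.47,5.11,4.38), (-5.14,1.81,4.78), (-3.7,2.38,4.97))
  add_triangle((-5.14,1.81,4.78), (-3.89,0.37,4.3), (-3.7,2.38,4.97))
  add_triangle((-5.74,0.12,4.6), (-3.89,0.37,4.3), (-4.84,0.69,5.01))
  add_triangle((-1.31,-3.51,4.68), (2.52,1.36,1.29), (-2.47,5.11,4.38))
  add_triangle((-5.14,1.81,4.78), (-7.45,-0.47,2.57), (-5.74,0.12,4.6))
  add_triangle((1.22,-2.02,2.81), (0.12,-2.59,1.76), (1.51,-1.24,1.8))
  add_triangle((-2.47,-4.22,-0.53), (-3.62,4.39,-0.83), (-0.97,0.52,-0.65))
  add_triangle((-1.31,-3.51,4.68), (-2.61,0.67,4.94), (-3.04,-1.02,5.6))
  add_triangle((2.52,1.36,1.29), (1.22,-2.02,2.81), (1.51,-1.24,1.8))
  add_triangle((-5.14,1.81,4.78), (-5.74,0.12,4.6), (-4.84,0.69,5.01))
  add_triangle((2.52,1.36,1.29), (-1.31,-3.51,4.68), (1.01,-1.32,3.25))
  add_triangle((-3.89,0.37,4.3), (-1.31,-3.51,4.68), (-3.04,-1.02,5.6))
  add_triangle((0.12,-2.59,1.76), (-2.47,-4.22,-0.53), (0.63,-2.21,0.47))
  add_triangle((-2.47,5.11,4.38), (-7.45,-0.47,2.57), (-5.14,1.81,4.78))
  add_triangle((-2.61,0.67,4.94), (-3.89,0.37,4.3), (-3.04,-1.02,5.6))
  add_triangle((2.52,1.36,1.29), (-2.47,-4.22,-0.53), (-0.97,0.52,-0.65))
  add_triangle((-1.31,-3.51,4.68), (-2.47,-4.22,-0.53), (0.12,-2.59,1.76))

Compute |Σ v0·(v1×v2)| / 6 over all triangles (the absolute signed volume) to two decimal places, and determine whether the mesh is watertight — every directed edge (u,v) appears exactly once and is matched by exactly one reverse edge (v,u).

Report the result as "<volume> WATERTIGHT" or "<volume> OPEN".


198.76 OPEN

Per-triangle v0·(v1×v2)/6:
  t1: +3.3445
  t2: +2.0295
  t3: +4.5706
  t4: -0.2311
  t5: -0.3208
  t6: +27.2180
  t7: +5.5501
  t8: +1.3625
  t9: +11.7664
  t10: +12.2700
  t11: +11.8515
  t12: +1.6180
  t13: +1.6547
  t14: +4.8935
  t15: -0.6124
  t16: -4.4141
  t17: +6.2943
  t18: +5.3219
  t19: +6.0438
  t20: -0.6077
  t21: +10.8298
  t22: +4.7582
  t23: +0.8572
  t24: +5.2440
  t25: +15.8193
  t26: +0.1571
  t27: +3.6326
  t28: +1.9394
  t29: +0.3537
  t30: +21.1240
  t31: +5.1428
  t32: +0.4357
  t33: +1.8758
  t34: +1.9808
  t35: +0.7309
  t36: +1.4703
  t37: +0.9739
  t38: +2.5343
  t39: +1.9610
  t40: +10.3109
  t41: +2.3565
  t42: -0.1358
  t43: +4.8003
Σ = +198.7562 → |volume| = 198.76

Directed edges: 129 total; 3 unmatched, e.g. (-3.62,4.39,-0.83)→(-2.47,5.11,4.38) → open.


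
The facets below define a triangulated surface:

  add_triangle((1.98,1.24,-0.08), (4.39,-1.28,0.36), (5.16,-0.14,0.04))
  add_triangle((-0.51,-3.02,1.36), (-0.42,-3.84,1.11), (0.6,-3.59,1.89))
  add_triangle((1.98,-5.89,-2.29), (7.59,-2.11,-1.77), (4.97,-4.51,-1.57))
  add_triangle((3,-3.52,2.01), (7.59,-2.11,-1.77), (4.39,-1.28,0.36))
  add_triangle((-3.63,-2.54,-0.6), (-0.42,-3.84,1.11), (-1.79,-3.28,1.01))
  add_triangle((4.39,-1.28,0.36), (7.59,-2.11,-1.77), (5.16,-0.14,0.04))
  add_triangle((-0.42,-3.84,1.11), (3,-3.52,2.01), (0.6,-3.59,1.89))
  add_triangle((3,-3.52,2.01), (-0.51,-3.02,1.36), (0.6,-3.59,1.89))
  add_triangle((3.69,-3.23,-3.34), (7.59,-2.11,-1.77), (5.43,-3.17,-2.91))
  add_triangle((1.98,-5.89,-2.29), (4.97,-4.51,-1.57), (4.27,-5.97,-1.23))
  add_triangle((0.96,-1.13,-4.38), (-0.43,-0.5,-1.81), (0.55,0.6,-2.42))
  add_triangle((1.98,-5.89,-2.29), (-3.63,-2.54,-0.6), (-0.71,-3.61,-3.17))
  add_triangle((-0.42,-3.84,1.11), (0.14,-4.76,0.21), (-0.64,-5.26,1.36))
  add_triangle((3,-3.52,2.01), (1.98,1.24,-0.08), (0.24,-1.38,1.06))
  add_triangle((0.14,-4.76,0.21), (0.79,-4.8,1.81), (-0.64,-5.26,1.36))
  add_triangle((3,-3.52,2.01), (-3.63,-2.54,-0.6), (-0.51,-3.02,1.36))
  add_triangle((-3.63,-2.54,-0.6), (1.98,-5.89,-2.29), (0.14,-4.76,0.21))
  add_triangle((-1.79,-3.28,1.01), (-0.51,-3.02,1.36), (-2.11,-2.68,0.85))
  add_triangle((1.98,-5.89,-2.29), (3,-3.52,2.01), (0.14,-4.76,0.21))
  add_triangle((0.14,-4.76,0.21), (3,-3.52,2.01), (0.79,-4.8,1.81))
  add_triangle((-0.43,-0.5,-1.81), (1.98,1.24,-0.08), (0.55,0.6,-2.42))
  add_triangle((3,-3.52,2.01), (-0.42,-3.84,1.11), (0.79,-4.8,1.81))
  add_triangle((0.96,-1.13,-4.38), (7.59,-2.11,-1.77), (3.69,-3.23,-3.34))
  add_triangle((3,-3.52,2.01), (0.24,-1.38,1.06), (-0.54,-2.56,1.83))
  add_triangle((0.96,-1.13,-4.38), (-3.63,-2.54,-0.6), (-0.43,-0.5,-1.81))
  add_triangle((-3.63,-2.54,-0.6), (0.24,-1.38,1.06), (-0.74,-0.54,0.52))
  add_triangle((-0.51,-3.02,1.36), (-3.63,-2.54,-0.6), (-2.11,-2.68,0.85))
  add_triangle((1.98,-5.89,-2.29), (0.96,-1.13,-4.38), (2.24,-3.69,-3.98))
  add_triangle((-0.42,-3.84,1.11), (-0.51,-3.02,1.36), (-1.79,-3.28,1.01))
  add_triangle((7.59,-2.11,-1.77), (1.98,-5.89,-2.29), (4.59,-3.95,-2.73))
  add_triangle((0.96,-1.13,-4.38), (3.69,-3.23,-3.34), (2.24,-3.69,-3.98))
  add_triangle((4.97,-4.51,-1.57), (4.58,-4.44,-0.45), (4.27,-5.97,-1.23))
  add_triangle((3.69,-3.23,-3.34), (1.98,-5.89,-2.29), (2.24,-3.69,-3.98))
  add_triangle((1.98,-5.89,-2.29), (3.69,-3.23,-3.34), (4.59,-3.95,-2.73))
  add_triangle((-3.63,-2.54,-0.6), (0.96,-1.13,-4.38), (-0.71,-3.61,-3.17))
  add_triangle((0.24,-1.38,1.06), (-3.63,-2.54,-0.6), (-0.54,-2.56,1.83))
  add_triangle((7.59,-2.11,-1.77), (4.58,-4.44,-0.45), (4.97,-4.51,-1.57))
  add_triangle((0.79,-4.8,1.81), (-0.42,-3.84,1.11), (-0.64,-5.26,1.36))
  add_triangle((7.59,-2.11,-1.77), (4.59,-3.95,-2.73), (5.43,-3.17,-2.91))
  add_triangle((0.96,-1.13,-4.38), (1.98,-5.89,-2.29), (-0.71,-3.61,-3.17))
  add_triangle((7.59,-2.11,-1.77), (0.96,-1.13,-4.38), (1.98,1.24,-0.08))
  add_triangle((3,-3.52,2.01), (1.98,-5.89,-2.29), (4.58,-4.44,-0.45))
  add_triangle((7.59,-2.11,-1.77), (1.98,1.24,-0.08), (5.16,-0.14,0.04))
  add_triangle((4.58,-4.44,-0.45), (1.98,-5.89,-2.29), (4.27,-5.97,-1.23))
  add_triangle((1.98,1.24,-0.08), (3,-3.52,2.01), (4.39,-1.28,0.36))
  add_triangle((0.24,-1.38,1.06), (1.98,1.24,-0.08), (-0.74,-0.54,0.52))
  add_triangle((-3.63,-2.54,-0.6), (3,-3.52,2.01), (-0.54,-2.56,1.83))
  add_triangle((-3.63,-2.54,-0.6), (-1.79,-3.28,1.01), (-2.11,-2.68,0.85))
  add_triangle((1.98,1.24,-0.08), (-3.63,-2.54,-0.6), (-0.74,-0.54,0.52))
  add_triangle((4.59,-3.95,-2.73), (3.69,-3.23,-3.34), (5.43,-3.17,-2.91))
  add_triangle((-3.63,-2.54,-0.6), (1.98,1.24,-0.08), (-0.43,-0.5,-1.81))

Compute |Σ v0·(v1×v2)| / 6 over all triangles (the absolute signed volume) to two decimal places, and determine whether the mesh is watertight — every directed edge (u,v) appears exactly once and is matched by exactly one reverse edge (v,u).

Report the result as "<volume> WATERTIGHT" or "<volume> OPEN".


124.50 OPEN

Per-triangle v0·(v1×v2)/6:
  t1: +0.2675
  t2: +0.4074
  t3: +4.4591
  t4: +4.4975
  t5: +1.3549
  t6: +2.3596
  t7: +1.2158
  t8: -0.2365
  t9: +0.6250
  t10: +3.2919
  t11: +0.7384
  t12: +8.5071
  t13: -0.1161
  t14: +0.8295
  t15: +1.5882
  t16: -2.4705
  t17: +8.5148
  t18: +0.1676
  t19: +8.5177
  t20: +2.7179
  t21: -0.3367
  t22: -0.0800
  t23: +8.8813
  t24: +0.2321
  t25: +1.3488
  t26: +0.5878
  t27: -0.8798
  t28: +2.4171
  t29: +0.4390
  t30: +5.0256
  t31: +3.3861
  t32: +1.7020
  t33: +4.4620
  t34: +3.6212
  t35: +5.2210
  t36: -0.4503
  t37: +4.0923
  t38: +0.1176
  t39: +2.0740
  t40: +8.4471
  t41: +8.9964
  t42: +7.9638
  t43: +2.1909
  t44: -0.4716
  t45: +1.8764
  t46: +0.2205
  t47: +4.5257
  t48: +0.5195
  t49: -0.0620
  t50: +1.3034
  t51: -0.1040
Σ = +124.5042 → |volume| = 124.50

Directed edges: 153 total; 9 unmatched, e.g. (3,-3.52,2.01)→(7.59,-2.11,-1.77) → open.
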